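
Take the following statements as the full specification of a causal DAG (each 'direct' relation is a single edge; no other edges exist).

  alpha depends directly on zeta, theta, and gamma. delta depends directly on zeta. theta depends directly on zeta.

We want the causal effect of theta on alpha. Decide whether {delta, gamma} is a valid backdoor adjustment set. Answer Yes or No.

No

Backdoor paths from theta to alpha (paths whose first edge points into theta):
  P1: theta <- zeta -> alpha
Condition 1 (no descendant of theta in the set): holds — descendants of theta are {alpha}; none are in {delta, gamma}.
Condition 2 (every backdoor path blocked by {delta, gamma}):
  P1: open — no interior node is in the conditioning set.
{delta, gamma} does not satisfy the backdoor criterion.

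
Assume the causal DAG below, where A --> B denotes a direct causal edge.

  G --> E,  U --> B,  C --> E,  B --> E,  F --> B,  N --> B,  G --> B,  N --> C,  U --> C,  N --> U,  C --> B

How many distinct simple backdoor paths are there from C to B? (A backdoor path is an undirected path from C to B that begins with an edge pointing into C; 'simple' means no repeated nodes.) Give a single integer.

A backdoor path from C to B is any simple undirected path whose first edge points into C (i.e. leaves C via a parent).
Parents of C: {N, U}.
Enumerating:
  P1: C <- N -> U -> B
  P2: C <- N -> B
  P3: C <- U <- N -> B
  P4: C <- U -> B
That exhausts the simple backdoor paths. Count: 4.

4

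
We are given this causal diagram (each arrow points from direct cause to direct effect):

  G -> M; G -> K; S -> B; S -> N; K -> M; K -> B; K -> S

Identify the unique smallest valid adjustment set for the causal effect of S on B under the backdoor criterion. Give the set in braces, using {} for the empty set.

Variables eligible for adjustment (non-descendants of S, excluding S and B): {G, K, M}.
Backdoor paths from S to B:
  P1: S <- K -> B
The empty set is not sufficient: P1 (S <- K -> B) has no collider blocking it and no conditioned non-collider, so it is open.
Try {K}:
  P1: blocked at fork node K ∈ conditioning set.
{K} contains no descendant of S and blocks every backdoor path.
No other singleton works — e.g. {G} leaves P1 open — so {K} is the unique smallest valid adjustment set.

{K}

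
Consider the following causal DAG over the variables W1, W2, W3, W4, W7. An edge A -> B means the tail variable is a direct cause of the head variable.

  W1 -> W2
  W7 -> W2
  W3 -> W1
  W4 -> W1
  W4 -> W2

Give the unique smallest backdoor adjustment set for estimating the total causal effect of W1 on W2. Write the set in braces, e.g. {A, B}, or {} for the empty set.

Variables eligible for adjustment (non-descendants of W1, excluding W1 and W2): {W3, W4, W7}.
Backdoor paths from W1 to W2:
  P1: W1 <- W4 -> W2
The empty set is not sufficient: P1 (W1 <- W4 -> W2) has no collider blocking it and no conditioned non-collider, so it is open.
Try {W4}:
  P1: blocked at fork node W4 ∈ conditioning set.
{W4} contains no descendant of W1 and blocks every backdoor path.
No other singleton works — e.g. {W7} leaves P1 open — so {W4} is the unique smallest valid adjustment set.

{W4}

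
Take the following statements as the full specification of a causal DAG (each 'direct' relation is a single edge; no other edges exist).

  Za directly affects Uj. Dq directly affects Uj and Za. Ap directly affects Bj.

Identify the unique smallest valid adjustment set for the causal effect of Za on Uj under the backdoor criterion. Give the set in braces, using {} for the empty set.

{Dq}

Variables eligible for adjustment (non-descendants of Za, excluding Za and Uj): {Ap, Bj, Dq}.
Backdoor paths from Za to Uj:
  P1: Za <- Dq -> Uj
The empty set is not sufficient: P1 (Za <- Dq -> Uj) has no collider blocking it and no conditioned non-collider, so it is open.
Try {Dq}:
  P1: blocked at fork node Dq ∈ conditioning set.
{Dq} contains no descendant of Za and blocks every backdoor path.
No other singleton works — e.g. {Ap} leaves P1 open — so {Dq} is the unique smallest valid adjustment set.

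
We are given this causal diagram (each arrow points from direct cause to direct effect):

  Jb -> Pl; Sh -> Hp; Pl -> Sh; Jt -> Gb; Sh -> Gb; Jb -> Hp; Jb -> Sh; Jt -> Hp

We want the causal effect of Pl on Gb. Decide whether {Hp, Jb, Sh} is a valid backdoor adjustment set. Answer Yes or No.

Backdoor paths from Pl to Gb (paths whose first edge points into Pl):
  P1: Pl <- Jb -> Sh -> Hp <- Jt -> Gb
  P2: Pl <- Jb -> Sh -> Gb
  P3: Pl <- Jb -> Hp <- Sh -> Gb
  P4: Pl <- Jb -> Hp <- Jt -> Gb
Condition 1 (no descendant of Pl in the set): FAILS — Hp and Sh are descendants of Pl.
Condition 2 (every backdoor path blocked by {Hp, Jb, Sh}):
  P1: blocked at fork node Jb ∈ conditioning set.
  P2: blocked at fork node Jb ∈ conditioning set.
  P3: blocked at fork node Jb ∈ conditioning set.
  P4: blocked at fork node Jb ∈ conditioning set.
{Hp, Jb, Sh} does not satisfy the backdoor criterion.

No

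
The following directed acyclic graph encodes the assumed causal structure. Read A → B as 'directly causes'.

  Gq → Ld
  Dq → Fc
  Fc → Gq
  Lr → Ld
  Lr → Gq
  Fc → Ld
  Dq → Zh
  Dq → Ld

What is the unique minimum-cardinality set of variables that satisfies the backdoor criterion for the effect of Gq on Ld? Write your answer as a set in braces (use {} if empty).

{Fc, Lr}

Variables eligible for adjustment (non-descendants of Gq, excluding Gq and Ld): {Dq, Fc, Lr, Zh}.
Backdoor paths from Gq to Ld:
  P1: Gq <- Fc <- Dq -> Ld
  P2: Gq <- Fc -> Ld
  P3: Gq <- Lr -> Ld
The empty set is not sufficient: P1 (Gq <- Fc <- Dq -> Ld) has no collider blocking it and no conditioned non-collider, so it is open.
Try {Fc, Lr}:
  P1: blocked at chain node Fc ∈ conditioning set.
  P2: blocked at fork node Fc ∈ conditioning set.
  P3: blocked at fork node Lr ∈ conditioning set.
{Fc, Lr} contains no descendant of Gq and blocks every backdoor path.
Every element of {Fc, Lr} is needed (dropping Fc leaves P1 open; dropping Lr leaves P3 open), so no proper subset is valid.
Among all size-2 subsets of the eligible variables, only {Fc, Lr} blocks every backdoor path, so it is the unique smallest valid adjustment set.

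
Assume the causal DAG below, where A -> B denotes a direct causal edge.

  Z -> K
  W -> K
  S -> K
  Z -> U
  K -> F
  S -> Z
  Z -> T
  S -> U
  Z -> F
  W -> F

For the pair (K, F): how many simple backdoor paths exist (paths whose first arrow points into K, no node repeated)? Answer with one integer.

A backdoor path from K to F is any simple undirected path whose first edge points into K (i.e. leaves K via a parent).
Parents of K: {S, W, Z}.
Enumerating:
  P1: K <- S -> Z -> F
  P2: K <- S -> U <- Z -> F
  P3: K <- Z -> F
  P4: K <- W -> F
That exhausts the simple backdoor paths. Count: 4.

4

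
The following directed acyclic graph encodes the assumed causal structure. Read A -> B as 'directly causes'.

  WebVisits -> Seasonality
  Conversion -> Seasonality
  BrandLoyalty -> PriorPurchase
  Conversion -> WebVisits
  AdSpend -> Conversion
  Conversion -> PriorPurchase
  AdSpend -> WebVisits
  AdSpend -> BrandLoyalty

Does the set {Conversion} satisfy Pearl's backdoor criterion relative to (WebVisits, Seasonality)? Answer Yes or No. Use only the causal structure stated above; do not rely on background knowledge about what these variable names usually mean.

Backdoor paths from WebVisits to Seasonality (paths whose first edge points into WebVisits):
  P1: WebVisits <- AdSpend -> BrandLoyalty -> PriorPurchase <- Conversion -> Seasonality
  P2: WebVisits <- AdSpend -> Conversion -> Seasonality
  P3: WebVisits <- Conversion -> Seasonality
Condition 1 (no descendant of WebVisits in the set): holds — descendants of WebVisits are {Seasonality}; none are in {Conversion}.
Condition 2 (every backdoor path blocked by {Conversion}):
  P1: blocked at collider PriorPurchase (neither it nor any descendant is in the conditioning set).
  P2: blocked at chain node Conversion ∈ conditioning set.
  P3: blocked at fork node Conversion ∈ conditioning set.
{Conversion} satisfies the backdoor criterion.

Yes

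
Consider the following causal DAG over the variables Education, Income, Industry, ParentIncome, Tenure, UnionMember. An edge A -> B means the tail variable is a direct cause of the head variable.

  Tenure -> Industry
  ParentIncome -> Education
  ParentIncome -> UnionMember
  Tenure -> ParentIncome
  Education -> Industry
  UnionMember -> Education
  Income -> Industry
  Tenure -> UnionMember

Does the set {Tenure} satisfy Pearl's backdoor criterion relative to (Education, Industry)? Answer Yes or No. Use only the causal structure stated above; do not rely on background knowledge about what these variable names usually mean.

Yes

Backdoor paths from Education to Industry (paths whose first edge points into Education):
  P1: Education <- ParentIncome <- Tenure -> Industry
  P2: Education <- ParentIncome -> UnionMember <- Tenure -> Industry
  P3: Education <- UnionMember <- Tenure -> Industry
  P4: Education <- UnionMember <- ParentIncome <- Tenure -> Industry
Condition 1 (no descendant of Education in the set): holds — descendants of Education are {Industry}; none are in {Tenure}.
Condition 2 (every backdoor path blocked by {Tenure}):
  P1: blocked at fork node Tenure ∈ conditioning set.
  P2: blocked at collider UnionMember (neither it nor any descendant is in the conditioning set).
  P3: blocked at fork node Tenure ∈ conditioning set.
  P4: blocked at fork node Tenure ∈ conditioning set.
{Tenure} satisfies the backdoor criterion.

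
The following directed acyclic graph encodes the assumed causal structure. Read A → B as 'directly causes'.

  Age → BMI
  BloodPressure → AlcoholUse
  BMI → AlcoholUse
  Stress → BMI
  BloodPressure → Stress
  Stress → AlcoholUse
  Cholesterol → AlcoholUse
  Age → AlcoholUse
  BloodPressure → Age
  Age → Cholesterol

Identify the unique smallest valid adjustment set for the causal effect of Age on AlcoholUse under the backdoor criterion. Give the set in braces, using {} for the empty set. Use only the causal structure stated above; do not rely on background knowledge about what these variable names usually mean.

{BloodPressure}

Variables eligible for adjustment (non-descendants of Age, excluding Age and AlcoholUse): {BloodPressure, Stress}.
Backdoor paths from Age to AlcoholUse:
  P1: Age <- BloodPressure -> Stress -> BMI -> AlcoholUse
  P2: Age <- BloodPressure -> Stress -> AlcoholUse
  P3: Age <- BloodPressure -> AlcoholUse
The empty set is not sufficient: P1 (Age <- BloodPressure -> Stress -> BMI -> AlcoholUse) has no collider blocking it and no conditioned non-collider, so it is open.
Try {BloodPressure}:
  P1: blocked at fork node BloodPressure ∈ conditioning set.
  P2: blocked at fork node BloodPressure ∈ conditioning set.
  P3: blocked at fork node BloodPressure ∈ conditioning set.
{BloodPressure} contains no descendant of Age and blocks every backdoor path.
No other singleton works — e.g. {Stress} leaves P3 open — so {BloodPressure} is the unique smallest valid adjustment set.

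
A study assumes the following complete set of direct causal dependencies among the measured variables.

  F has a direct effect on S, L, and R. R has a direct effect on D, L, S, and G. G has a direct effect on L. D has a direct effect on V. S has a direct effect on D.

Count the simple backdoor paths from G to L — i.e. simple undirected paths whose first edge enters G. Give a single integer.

A backdoor path from G to L is any simple undirected path whose first edge points into G (i.e. leaves G via a parent).
Parents of G: {R}.
Enumerating:
  P1: G <- R <- F -> L
  P2: G <- R -> S <- F -> L
  P3: G <- R -> D <- S <- F -> L
  P4: G <- R -> L
That exhausts the simple backdoor paths. Count: 4.

4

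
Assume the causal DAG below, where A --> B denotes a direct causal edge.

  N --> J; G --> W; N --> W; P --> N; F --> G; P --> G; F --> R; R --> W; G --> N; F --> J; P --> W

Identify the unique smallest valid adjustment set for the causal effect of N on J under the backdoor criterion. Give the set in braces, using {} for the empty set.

Variables eligible for adjustment (non-descendants of N, excluding N and J): {F, G, P, R}.
Backdoor paths from N to J:
  P1: N <- P -> G <- F -> J
  P2: N <- P -> G -> W <- R <- F -> J
  P3: N <- P -> W <- G <- F -> J
  P4: N <- P -> W <- R <- F -> J
  P5: N <- G <- F -> J
  P6: N <- G <- P -> W <- R <- F -> J
  P7: N <- G -> W <- R <- F -> J
The empty set is not sufficient: P5 (N <- G <- F -> J) has no collider blocking it and no conditioned non-collider, so it is open.
Try {F}:
  P1: blocked at collider G (neither it nor any descendant is in the conditioning set).
  P2: blocked at collider W (neither it nor any descendant is in the conditioning set).
  P3: blocked at collider W (neither it nor any descendant is in the conditioning set).
  P4: blocked at collider W (neither it nor any descendant is in the conditioning set).
  P5: blocked at fork node F ∈ conditioning set.
  P6: blocked at collider W (neither it nor any descendant is in the conditioning set).
  P7: blocked at collider W (neither it nor any descendant is in the conditioning set).
{F} contains no descendant of N and blocks every backdoor path.
No other singleton works — e.g. {P} leaves P5 open — so {F} is the unique smallest valid adjustment set.

{F}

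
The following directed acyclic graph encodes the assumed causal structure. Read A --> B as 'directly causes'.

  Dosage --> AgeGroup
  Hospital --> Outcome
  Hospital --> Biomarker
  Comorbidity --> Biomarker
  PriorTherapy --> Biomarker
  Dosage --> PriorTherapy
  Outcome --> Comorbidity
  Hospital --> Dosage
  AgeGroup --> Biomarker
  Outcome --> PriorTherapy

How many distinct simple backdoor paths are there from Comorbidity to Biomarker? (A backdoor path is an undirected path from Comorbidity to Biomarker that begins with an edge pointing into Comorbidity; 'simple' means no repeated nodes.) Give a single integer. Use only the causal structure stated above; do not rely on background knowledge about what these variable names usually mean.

6

A backdoor path from Comorbidity to Biomarker is any simple undirected path whose first edge points into Comorbidity (i.e. leaves Comorbidity via a parent).
Parents of Comorbidity: {Outcome}.
Enumerating:
  P1: Comorbidity <- Outcome <- Hospital -> Dosage -> AgeGroup -> Biomarker
  P2: Comorbidity <- Outcome <- Hospital -> Dosage -> PriorTherapy -> Biomarker
  P3: Comorbidity <- Outcome <- Hospital -> Biomarker
  P4: Comorbidity <- Outcome -> PriorTherapy <- Dosage <- Hospital -> Biomarker
  P5: Comorbidity <- Outcome -> PriorTherapy <- Dosage -> AgeGroup -> Biomarker
  P6: Comorbidity <- Outcome -> PriorTherapy -> Biomarker
That exhausts the simple backdoor paths. Count: 6.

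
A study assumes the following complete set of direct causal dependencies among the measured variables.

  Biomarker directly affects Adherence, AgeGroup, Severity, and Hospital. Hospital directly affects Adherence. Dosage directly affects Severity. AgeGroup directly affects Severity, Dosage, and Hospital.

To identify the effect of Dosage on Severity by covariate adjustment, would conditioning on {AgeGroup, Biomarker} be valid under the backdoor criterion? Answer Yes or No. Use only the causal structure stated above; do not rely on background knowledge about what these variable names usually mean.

Backdoor paths from Dosage to Severity (paths whose first edge points into Dosage):
  P1: Dosage <- AgeGroup <- Biomarker -> Severity
  P2: Dosage <- AgeGroup -> Severity
  P3: Dosage <- AgeGroup -> Hospital <- Biomarker -> Severity
  P4: Dosage <- AgeGroup -> Hospital -> Adherence <- Biomarker -> Severity
Condition 1 (no descendant of Dosage in the set): holds — descendants of Dosage are {Severity}; none are in {AgeGroup, Biomarker}.
Condition 2 (every backdoor path blocked by {AgeGroup, Biomarker}):
  P1: blocked at chain node AgeGroup ∈ conditioning set.
  P2: blocked at fork node AgeGroup ∈ conditioning set.
  P3: blocked at fork node AgeGroup ∈ conditioning set.
  P4: blocked at fork node AgeGroup ∈ conditioning set.
{AgeGroup, Biomarker} satisfies the backdoor criterion.

Yes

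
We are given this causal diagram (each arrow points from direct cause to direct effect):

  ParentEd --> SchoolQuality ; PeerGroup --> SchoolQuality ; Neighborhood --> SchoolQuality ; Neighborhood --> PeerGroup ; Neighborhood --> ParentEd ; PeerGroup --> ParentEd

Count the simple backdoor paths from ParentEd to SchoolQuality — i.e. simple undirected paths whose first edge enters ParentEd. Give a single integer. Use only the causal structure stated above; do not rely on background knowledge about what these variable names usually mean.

4

A backdoor path from ParentEd to SchoolQuality is any simple undirected path whose first edge points into ParentEd (i.e. leaves ParentEd via a parent).
Parents of ParentEd: {Neighborhood, PeerGroup}.
Enumerating:
  P1: ParentEd <- Neighborhood -> PeerGroup -> SchoolQuality
  P2: ParentEd <- Neighborhood -> SchoolQuality
  P3: ParentEd <- PeerGroup <- Neighborhood -> SchoolQuality
  P4: ParentEd <- PeerGroup -> SchoolQuality
That exhausts the simple backdoor paths. Count: 4.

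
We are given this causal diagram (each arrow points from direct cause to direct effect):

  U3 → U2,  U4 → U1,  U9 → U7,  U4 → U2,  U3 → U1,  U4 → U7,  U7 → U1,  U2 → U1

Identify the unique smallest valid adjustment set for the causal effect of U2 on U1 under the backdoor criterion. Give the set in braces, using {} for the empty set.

{U3, U4}

Variables eligible for adjustment (non-descendants of U2, excluding U2 and U1): {U3, U4, U7, U9}.
Backdoor paths from U2 to U1:
  P1: U2 <- U4 -> U7 -> U1
  P2: U2 <- U4 -> U1
  P3: U2 <- U3 -> U1
The empty set is not sufficient: P1 (U2 <- U4 -> U7 -> U1) has no collider blocking it and no conditioned non-collider, so it is open.
Try {U3, U4}:
  P1: blocked at fork node U4 ∈ conditioning set.
  P2: blocked at fork node U4 ∈ conditioning set.
  P3: blocked at fork node U3 ∈ conditioning set.
{U3, U4} contains no descendant of U2 and blocks every backdoor path.
Every element of {U3, U4} is needed (dropping U3 leaves P3 open; dropping U4 leaves P1 open), so no proper subset is valid.
Among all size-2 subsets of the eligible variables, only {U3, U4} blocks every backdoor path, so it is the unique smallest valid adjustment set.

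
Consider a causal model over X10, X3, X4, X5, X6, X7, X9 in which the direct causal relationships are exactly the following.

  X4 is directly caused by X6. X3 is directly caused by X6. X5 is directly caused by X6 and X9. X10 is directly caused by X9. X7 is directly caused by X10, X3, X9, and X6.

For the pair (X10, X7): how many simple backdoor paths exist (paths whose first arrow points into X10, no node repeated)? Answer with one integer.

3

A backdoor path from X10 to X7 is any simple undirected path whose first edge points into X10 (i.e. leaves X10 via a parent).
Parents of X10: {X9}.
Enumerating:
  P1: X10 <- X9 -> X5 <- X6 -> X3 -> X7
  P2: X10 <- X9 -> X5 <- X6 -> X7
  P3: X10 <- X9 -> X7
That exhausts the simple backdoor paths. Count: 3.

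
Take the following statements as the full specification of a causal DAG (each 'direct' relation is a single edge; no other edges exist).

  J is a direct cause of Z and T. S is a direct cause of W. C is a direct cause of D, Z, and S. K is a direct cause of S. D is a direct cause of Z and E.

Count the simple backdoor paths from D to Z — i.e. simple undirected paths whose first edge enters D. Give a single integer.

1

A backdoor path from D to Z is any simple undirected path whose first edge points into D (i.e. leaves D via a parent).
Parents of D: {C}.
Enumerating:
  P1: D <- C -> Z
That exhausts the simple backdoor paths. Count: 1.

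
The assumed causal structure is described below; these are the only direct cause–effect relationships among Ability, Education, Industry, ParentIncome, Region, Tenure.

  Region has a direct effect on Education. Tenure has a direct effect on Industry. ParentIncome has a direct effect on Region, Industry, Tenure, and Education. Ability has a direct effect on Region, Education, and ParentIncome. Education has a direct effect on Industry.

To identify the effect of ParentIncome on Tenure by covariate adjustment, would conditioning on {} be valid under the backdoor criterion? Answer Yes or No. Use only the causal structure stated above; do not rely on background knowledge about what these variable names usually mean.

Backdoor paths from ParentIncome to Tenure (paths whose first edge points into ParentIncome):
  P1: ParentIncome <- Ability -> Region -> Education -> Industry <- Tenure
  P2: ParentIncome <- Ability -> Education -> Industry <- Tenure
Condition 1 (no descendant of ParentIncome in the set): holds — descendants of ParentIncome are {Education, Industry, Region, Tenure}; none are in {}.
Condition 2 (every backdoor path blocked by {}):
  P1: blocked at collider Industry (neither it nor any descendant is in the conditioning set).
  P2: blocked at collider Industry (neither it nor any descendant is in the conditioning set).
{} satisfies the backdoor criterion.

Yes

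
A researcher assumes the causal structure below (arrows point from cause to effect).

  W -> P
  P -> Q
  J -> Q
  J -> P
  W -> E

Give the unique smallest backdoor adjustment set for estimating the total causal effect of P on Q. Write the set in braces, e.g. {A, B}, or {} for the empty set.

{J}

Variables eligible for adjustment (non-descendants of P, excluding P and Q): {E, J, W}.
Backdoor paths from P to Q:
  P1: P <- J -> Q
The empty set is not sufficient: P1 (P <- J -> Q) has no collider blocking it and no conditioned non-collider, so it is open.
Try {J}:
  P1: blocked at fork node J ∈ conditioning set.
{J} contains no descendant of P and blocks every backdoor path.
No other singleton works — e.g. {W} leaves P1 open — so {J} is the unique smallest valid adjustment set.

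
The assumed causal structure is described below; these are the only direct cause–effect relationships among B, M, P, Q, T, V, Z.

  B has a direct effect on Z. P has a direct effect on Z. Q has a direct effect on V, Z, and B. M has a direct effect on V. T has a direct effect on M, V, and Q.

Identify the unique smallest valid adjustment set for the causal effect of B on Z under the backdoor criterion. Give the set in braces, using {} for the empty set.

{Q}

Variables eligible for adjustment (non-descendants of B, excluding B and Z): {M, P, Q, T, V}.
Backdoor paths from B to Z:
  P1: B <- Q -> Z
The empty set is not sufficient: P1 (B <- Q -> Z) has no collider blocking it and no conditioned non-collider, so it is open.
Try {Q}:
  P1: blocked at fork node Q ∈ conditioning set.
{Q} contains no descendant of B and blocks every backdoor path.
No other singleton works — e.g. {T} leaves P1 open — so {Q} is the unique smallest valid adjustment set.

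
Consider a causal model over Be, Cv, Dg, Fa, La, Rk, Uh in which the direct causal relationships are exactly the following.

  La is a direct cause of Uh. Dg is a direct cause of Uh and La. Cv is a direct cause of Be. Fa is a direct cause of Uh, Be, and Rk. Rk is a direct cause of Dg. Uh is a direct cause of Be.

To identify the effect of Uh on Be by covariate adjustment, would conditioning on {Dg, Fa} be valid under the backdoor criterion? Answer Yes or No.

Backdoor paths from Uh to Be (paths whose first edge points into Uh):
  P1: Uh <- Fa -> Be
  P2: Uh <- Dg <- Rk <- Fa -> Be
  P3: Uh <- La <- Dg <- Rk <- Fa -> Be
Condition 1 (no descendant of Uh in the set): holds — descendants of Uh are {Be}; none are in {Dg, Fa}.
Condition 2 (every backdoor path blocked by {Dg, Fa}):
  P1: blocked at fork node Fa ∈ conditioning set.
  P2: blocked at chain node Dg ∈ conditioning set.
  P3: blocked at chain node Dg ∈ conditioning set.
{Dg, Fa} satisfies the backdoor criterion.

Yes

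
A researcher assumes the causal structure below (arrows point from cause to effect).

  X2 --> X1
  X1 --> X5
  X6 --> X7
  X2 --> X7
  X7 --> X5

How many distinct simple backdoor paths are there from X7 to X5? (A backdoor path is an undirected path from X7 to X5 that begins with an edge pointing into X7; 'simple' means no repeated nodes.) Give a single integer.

1

A backdoor path from X7 to X5 is any simple undirected path whose first edge points into X7 (i.e. leaves X7 via a parent).
Parents of X7: {X2, X6}.
Enumerating:
  P1: X7 <- X2 -> X1 -> X5
That exhausts the simple backdoor paths. Count: 1.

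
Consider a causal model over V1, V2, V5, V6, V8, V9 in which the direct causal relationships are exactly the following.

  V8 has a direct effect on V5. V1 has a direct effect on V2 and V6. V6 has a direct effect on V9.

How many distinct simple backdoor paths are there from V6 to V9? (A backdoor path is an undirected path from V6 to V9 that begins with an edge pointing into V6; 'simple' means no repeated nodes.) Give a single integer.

A backdoor path from V6 to V9 is any simple undirected path whose first edge points into V6 (i.e. leaves V6 via a parent).
Parents of V6: {V1}.
No simple path from any parent of V6 reaches V9 without revisiting V6, so there are no backdoor paths.

0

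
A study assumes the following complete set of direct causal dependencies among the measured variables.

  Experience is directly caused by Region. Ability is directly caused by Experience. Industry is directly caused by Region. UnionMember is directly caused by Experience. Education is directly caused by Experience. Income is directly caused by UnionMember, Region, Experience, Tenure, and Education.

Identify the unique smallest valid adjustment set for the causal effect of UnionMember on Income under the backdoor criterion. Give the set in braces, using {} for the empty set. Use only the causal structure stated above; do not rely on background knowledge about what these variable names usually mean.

Variables eligible for adjustment (non-descendants of UnionMember, excluding UnionMember and Income): {Ability, Education, Experience, Industry, Region, Tenure}.
Backdoor paths from UnionMember to Income:
  P1: UnionMember <- Experience <- Region -> Income
  P2: UnionMember <- Experience -> Education -> Income
  P3: UnionMember <- Experience -> Income
The empty set is not sufficient: P1 (UnionMember <- Experience <- Region -> Income) has no collider blocking it and no conditioned non-collider, so it is open.
Try {Experience}:
  P1: blocked at chain node Experience ∈ conditioning set.
  P2: blocked at fork node Experience ∈ conditioning set.
  P3: blocked at fork node Experience ∈ conditioning set.
{Experience} contains no descendant of UnionMember and blocks every backdoor path.
No other singleton works — e.g. {Tenure} leaves P1 open — so {Experience} is the unique smallest valid adjustment set.

{Experience}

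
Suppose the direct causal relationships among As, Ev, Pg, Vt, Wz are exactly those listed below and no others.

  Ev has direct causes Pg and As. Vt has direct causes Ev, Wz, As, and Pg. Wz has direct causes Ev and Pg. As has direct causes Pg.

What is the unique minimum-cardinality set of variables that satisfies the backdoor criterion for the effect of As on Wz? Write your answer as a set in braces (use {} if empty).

{Pg}

Variables eligible for adjustment (non-descendants of As, excluding As and Wz): {Pg}.
Backdoor paths from As to Wz:
  P1: As <- Pg -> Ev -> Wz
  P2: As <- Pg -> Ev -> Vt <- Wz
  P3: As <- Pg -> Wz
  P4: As <- Pg -> Vt <- Ev -> Wz
  P5: As <- Pg -> Vt <- Wz
The empty set is not sufficient: P1 (As <- Pg -> Ev -> Wz) has no collider blocking it and no conditioned non-collider, so it is open.
Try {Pg}:
  P1: blocked at fork node Pg ∈ conditioning set.
  P2: blocked at fork node Pg ∈ conditioning set.
  P3: blocked at fork node Pg ∈ conditioning set.
  P4: blocked at fork node Pg ∈ conditioning set.
  P5: blocked at fork node Pg ∈ conditioning set.
{Pg} contains no descendant of As and blocks every backdoor path.
{Pg} is the unique smallest valid adjustment set.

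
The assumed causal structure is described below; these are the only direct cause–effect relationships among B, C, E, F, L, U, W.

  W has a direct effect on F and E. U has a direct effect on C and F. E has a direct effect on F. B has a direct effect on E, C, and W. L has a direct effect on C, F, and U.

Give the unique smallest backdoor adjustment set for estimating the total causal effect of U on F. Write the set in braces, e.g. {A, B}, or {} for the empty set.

Variables eligible for adjustment (non-descendants of U, excluding U and F): {B, E, L, W}.
Backdoor paths from U to F:
  P1: U <- L -> C <- B -> W -> E -> F
  P2: U <- L -> C <- B -> W -> F
  P3: U <- L -> C <- B -> E <- W -> F
  P4: U <- L -> C <- B -> E -> F
  P5: U <- L -> F
The empty set is not sufficient: P5 (U <- L -> F) has no collider blocking it and no conditioned non-collider, so it is open.
Try {L}:
  P1: blocked at fork node L ∈ conditioning set.
  P2: blocked at fork node L ∈ conditioning set.
  P3: blocked at fork node L ∈ conditioning set.
  P4: blocked at fork node L ∈ conditioning set.
  P5: blocked at fork node L ∈ conditioning set.
{L} contains no descendant of U and blocks every backdoor path.
No other singleton works — e.g. {B} leaves P5 open — so {L} is the unique smallest valid adjustment set.

{L}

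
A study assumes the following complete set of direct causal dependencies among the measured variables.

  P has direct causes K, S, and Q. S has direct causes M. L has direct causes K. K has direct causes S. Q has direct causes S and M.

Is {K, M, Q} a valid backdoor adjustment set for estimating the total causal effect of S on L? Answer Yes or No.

No

Backdoor paths from S to L (paths whose first edge points into S):
  P1: S <- M -> Q -> P <- K -> L
Condition 1 (no descendant of S in the set): FAILS — K and Q are descendants of S.
Condition 2 (every backdoor path blocked by {K, M, Q}):
  P1: blocked at fork node M ∈ conditioning set.
{K, M, Q} does not satisfy the backdoor criterion.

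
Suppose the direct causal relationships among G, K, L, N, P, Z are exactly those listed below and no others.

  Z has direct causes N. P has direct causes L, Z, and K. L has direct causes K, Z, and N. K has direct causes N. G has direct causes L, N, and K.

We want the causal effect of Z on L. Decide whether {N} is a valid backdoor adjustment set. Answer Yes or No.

Yes

Backdoor paths from Z to L (paths whose first edge points into Z):
  P1: Z <- N -> K -> L
  P2: Z <- N -> K -> P <- L
  P3: Z <- N -> K -> G <- L
  P4: Z <- N -> L
  P5: Z <- N -> G <- K -> L
  P6: Z <- N -> G <- K -> P <- L
  P7: Z <- N -> G <- L
Condition 1 (no descendant of Z in the set): holds — descendants of Z are {G, L, P}; none are in {N}.
Condition 2 (every backdoor path blocked by {N}):
  P1: blocked at fork node N ∈ conditioning set.
  P2: blocked at fork node N ∈ conditioning set.
  P3: blocked at fork node N ∈ conditioning set.
  P4: blocked at fork node N ∈ conditioning set.
  P5: blocked at fork node N ∈ conditioning set.
  P6: blocked at fork node N ∈ conditioning set.
  P7: blocked at fork node N ∈ conditioning set.
{N} satisfies the backdoor criterion.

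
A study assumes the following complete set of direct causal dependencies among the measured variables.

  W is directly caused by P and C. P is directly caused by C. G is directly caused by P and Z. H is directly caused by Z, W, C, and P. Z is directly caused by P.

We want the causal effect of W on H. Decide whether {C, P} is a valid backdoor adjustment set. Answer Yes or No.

Backdoor paths from W to H (paths whose first edge points into W):
  P1: W <- C -> P -> Z -> H
  P2: W <- C -> P -> H
  P3: W <- C -> P -> G <- Z -> H
  P4: W <- C -> H
  P5: W <- P <- C -> H
  P6: W <- P -> Z -> H
  P7: W <- P -> H
  P8: W <- P -> G <- Z -> H
Condition 1 (no descendant of W in the set): holds — descendants of W are {H}; none are in {C, P}.
Condition 2 (every backdoor path blocked by {C, P}):
  P1: blocked at fork node C ∈ conditioning set.
  P2: blocked at fork node C ∈ conditioning set.
  P3: blocked at fork node C ∈ conditioning set.
  P4: blocked at fork node C ∈ conditioning set.
  P5: blocked at chain node P ∈ conditioning set.
  P6: blocked at fork node P ∈ conditioning set.
  P7: blocked at fork node P ∈ conditioning set.
  P8: blocked at fork node P ∈ conditioning set.
{C, P} satisfies the backdoor criterion.

Yes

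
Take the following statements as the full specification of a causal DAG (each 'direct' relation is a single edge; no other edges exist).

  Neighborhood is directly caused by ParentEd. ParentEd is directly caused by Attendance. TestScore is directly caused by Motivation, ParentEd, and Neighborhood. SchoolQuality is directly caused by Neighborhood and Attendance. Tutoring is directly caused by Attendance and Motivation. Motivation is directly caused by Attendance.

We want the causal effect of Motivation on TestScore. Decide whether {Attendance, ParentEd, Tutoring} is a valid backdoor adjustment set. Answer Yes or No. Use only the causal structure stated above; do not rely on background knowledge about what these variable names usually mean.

No

Backdoor paths from Motivation to TestScore (paths whose first edge points into Motivation):
  P1: Motivation <- Attendance -> ParentEd -> Neighborhood -> TestScore
  P2: Motivation <- Attendance -> ParentEd -> TestScore
  P3: Motivation <- Attendance -> SchoolQuality <- Neighborhood <- ParentEd -> TestScore
  P4: Motivation <- Attendance -> SchoolQuality <- Neighborhood -> TestScore
Condition 1 (no descendant of Motivation in the set): FAILS — Tutoring is a descendant of Motivation.
Condition 2 (every backdoor path blocked by {Attendance, ParentEd, Tutoring}):
  P1: blocked at fork node Attendance ∈ conditioning set.
  P2: blocked at fork node Attendance ∈ conditioning set.
  P3: blocked at fork node Attendance ∈ conditioning set.
  P4: blocked at fork node Attendance ∈ conditioning set.
{Attendance, ParentEd, Tutoring} does not satisfy the backdoor criterion.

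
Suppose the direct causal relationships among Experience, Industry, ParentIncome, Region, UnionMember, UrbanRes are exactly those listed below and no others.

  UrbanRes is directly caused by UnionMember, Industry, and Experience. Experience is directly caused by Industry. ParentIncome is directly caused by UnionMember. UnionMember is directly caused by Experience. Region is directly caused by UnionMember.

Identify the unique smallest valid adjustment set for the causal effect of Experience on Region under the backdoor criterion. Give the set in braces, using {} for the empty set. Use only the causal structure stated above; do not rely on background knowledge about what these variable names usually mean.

{}

Variables eligible for adjustment (non-descendants of Experience, excluding Experience and Region): {Industry}.
Backdoor paths from Experience to Region:
  P1: Experience <- Industry -> UrbanRes <- UnionMember -> Region
Each backdoor path contains an unconditioned collider, so every path is already blocked with the empty conditioning set:
  P1: blocked at collider UrbanRes (neither it nor any descendant is in the conditioning set).
The empty set is therefore the unique smallest valid set.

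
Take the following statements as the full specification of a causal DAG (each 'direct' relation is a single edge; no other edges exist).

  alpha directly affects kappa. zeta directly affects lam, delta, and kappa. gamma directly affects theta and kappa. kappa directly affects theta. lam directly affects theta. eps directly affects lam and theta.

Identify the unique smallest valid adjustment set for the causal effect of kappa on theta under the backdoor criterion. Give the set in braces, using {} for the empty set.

{gamma, zeta}

Variables eligible for adjustment (non-descendants of kappa, excluding kappa and theta): {alpha, delta, eps, gamma, lam, zeta}.
Backdoor paths from kappa to theta:
  P1: kappa <- zeta -> lam <- eps -> theta
  P2: kappa <- zeta -> lam -> theta
  P3: kappa <- gamma -> theta
The empty set is not sufficient: P2 (kappa <- zeta -> lam -> theta) has no collider blocking it and no conditioned non-collider, so it is open.
Try {gamma, zeta}:
  P1: blocked at fork node zeta ∈ conditioning set.
  P2: blocked at fork node zeta ∈ conditioning set.
  P3: blocked at fork node gamma ∈ conditioning set.
{gamma, zeta} contains no descendant of kappa and blocks every backdoor path.
Every element of {gamma, zeta} is needed (dropping gamma leaves P3 open; dropping zeta leaves P2 open), so no proper subset is valid.
Among all size-2 subsets of the eligible variables, only {gamma, zeta} blocks every backdoor path, so it is the unique smallest valid adjustment set.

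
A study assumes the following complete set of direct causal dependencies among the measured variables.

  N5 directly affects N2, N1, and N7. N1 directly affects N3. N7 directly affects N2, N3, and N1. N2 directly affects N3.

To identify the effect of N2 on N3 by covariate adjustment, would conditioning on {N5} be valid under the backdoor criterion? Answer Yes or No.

No

Backdoor paths from N2 to N3 (paths whose first edge points into N2):
  P1: N2 <- N5 -> N7 -> N1 -> N3
  P2: N2 <- N5 -> N7 -> N3
  P3: N2 <- N5 -> N1 <- N7 -> N3
  P4: N2 <- N5 -> N1 -> N3
  P5: N2 <- N7 <- N5 -> N1 -> N3
  P6: N2 <- N7 -> N1 -> N3
  P7: N2 <- N7 -> N3
Condition 1 (no descendant of N2 in the set): holds — descendants of N2 are {N3}; none are in {N5}.
Condition 2 (every backdoor path blocked by {N5}):
  P1: blocked at fork node N5 ∈ conditioning set.
  P2: blocked at fork node N5 ∈ conditioning set.
  P3: blocked at fork node N5 ∈ conditioning set.
  P4: blocked at fork node N5 ∈ conditioning set.
  P5: blocked at fork node N5 ∈ conditioning set.
  P6: open — no interior node is in the conditioning set.
  P7: open — no interior node is in the conditioning set.
{N5} does not satisfy the backdoor criterion.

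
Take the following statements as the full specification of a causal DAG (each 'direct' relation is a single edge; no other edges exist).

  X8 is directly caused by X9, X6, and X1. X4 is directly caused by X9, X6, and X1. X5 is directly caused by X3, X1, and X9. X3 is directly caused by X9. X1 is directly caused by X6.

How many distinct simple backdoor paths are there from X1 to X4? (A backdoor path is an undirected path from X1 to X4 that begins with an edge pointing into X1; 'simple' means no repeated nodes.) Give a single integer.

2

A backdoor path from X1 to X4 is any simple undirected path whose first edge points into X1 (i.e. leaves X1 via a parent).
Parents of X1: {X6}.
Enumerating:
  P1: X1 <- X6 -> X4
  P2: X1 <- X6 -> X8 <- X9 -> X4
That exhausts the simple backdoor paths. Count: 2.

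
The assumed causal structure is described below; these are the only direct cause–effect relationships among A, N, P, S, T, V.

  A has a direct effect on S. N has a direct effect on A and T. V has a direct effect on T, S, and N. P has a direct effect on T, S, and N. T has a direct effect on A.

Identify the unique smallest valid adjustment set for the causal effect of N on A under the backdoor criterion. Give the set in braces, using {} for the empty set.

Variables eligible for adjustment (non-descendants of N, excluding N and A): {P, V}.
Backdoor paths from N to A:
  P1: N <- P -> T <- V -> S <- A
  P2: N <- P -> T -> A
  P3: N <- P -> S <- V -> T -> A
  P4: N <- P -> S <- A
  P5: N <- V -> T <- P -> S <- A
  P6: N <- V -> T -> A
  P7: N <- V -> S <- P -> T -> A
  P8: N <- V -> S <- A
The empty set is not sufficient: P2 (N <- P -> T -> A) has no collider blocking it and no conditioned non-collider, so it is open.
Try {P, V}:
  P1: blocked at fork node P ∈ conditioning set.
  P2: blocked at fork node P ∈ conditioning set.
  P3: blocked at fork node P ∈ conditioning set.
  P4: blocked at fork node P ∈ conditioning set.
  P5: blocked at fork node V ∈ conditioning set.
  P6: blocked at fork node V ∈ conditioning set.
  P7: blocked at fork node V ∈ conditioning set.
  P8: blocked at fork node V ∈ conditioning set.
{P, V} contains no descendant of N and blocks every backdoor path.
Every element of {P, V} is needed (dropping P leaves P2 open; dropping V leaves P6 open), so no proper subset is valid.
Among all size-2 subsets of the eligible variables, only {P, V} blocks every backdoor path, so it is the unique smallest valid adjustment set.

{P, V}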